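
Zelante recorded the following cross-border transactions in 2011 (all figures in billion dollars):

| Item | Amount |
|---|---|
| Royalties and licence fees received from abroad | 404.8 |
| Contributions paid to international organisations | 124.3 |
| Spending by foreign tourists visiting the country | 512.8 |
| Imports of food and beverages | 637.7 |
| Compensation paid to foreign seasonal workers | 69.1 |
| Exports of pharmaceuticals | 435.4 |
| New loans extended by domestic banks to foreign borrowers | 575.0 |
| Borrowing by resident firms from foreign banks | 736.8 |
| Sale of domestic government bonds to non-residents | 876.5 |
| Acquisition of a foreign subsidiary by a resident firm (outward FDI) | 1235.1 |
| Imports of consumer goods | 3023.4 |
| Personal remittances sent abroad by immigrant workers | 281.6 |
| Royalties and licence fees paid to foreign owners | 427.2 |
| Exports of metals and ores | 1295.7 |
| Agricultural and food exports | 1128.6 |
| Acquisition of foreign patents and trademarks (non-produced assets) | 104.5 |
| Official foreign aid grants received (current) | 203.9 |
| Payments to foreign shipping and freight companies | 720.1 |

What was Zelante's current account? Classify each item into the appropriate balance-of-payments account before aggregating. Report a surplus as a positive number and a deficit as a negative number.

-1302.2

Goods: -3023.4 + 1295.7 + 1128.6 - 637.7 + 435.4 = -801.4
Services: 404.8 - 427.2 + 512.8 - 720.1 = -229.7
Primary income: -69.1
Secondary income: 203.9 - 281.6 - 124.3 = -202.0
Current account = (-801.4) + (-229.7) + (-69.1) + (-202.0) = -1302.2
(Excluded from the current account — financial account: new loans extended by domestic banks to foreign borrowers 575.0, borrowing by resident firms from foreign banks 736.8, sale of domestic government bonds to non-residents 876.5, acquisition of a foreign subsidiary by a resident firm (outward FDI) 1235.1; capital account: acquisition of foreign patents and trademarks (non-produced assets) 104.5.)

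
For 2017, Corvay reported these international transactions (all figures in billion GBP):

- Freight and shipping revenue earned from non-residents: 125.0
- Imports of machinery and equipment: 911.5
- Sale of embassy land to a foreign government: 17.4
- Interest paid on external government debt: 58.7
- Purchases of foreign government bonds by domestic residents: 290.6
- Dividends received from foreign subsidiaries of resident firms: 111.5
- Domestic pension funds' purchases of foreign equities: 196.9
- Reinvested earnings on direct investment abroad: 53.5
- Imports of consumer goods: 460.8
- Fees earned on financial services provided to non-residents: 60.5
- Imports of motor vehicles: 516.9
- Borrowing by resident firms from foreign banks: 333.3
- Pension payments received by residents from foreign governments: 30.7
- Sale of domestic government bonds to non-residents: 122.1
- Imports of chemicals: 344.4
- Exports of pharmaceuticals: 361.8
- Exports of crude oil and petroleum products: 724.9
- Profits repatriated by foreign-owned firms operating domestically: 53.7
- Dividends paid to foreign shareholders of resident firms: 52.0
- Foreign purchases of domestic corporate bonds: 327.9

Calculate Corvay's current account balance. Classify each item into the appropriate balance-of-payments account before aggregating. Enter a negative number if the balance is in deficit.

Goods: -516.9 - 460.8 + 724.9 + 361.8 - 344.4 - 911.5 = -1146.9
Services: 60.5 + 125.0 = 185.5
Primary income: -52.0 - 58.7 - 53.7 + 53.5 + 111.5 = 0.6
Secondary income: 30.7
Current account = (-1146.9) + 185.5 + 0.6 + 30.7 = -930.1
(Excluded from the current account — capital account: sale of embassy land to a foreign government 17.4; financial account: purchases of foreign government bonds by domestic residents 290.6, domestic pension funds' purchases of foreign equities 196.9, borrowing by resident firms from foreign banks 333.3, sale of domestic government bonds to non-residents 122.1, foreign purchases of domestic corporate bonds 327.9.)

-930.1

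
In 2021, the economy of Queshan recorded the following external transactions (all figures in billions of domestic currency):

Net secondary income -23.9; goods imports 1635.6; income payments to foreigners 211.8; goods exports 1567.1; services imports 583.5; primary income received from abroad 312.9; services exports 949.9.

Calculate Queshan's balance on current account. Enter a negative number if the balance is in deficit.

375.1

Goods balance = 1567.1 - 1635.6 = -68.5
Services balance = 949.9 - 583.5 = 366.4
Trade balance (goods + services) = -68.5 + 366.4 = 297.9
Net primary income = 312.9 - 211.8 = 101.1
Net secondary income = -23.9
Current account = 297.9 + 101.1 + (-23.9) = 375.1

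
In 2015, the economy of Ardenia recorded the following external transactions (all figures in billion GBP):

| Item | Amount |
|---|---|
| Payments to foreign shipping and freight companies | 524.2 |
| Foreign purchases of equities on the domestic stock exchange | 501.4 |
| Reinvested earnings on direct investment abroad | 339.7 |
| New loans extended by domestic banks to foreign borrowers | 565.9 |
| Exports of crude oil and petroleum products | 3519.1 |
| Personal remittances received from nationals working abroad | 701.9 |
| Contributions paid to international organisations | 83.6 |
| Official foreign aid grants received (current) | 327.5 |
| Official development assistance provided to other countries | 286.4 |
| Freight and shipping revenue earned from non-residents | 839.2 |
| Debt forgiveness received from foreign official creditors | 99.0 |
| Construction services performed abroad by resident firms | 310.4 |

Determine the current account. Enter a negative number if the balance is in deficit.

Goods: 3519.1
Services: 839.2 - 524.2 + 310.4 = 625.4
Primary income: 339.7
Secondary income: 327.5 - 83.6 - 286.4 + 701.9 = 659.4
Current account = 3519.1 + 625.4 + 339.7 + 659.4 = 5143.6
(Excluded from the current account — financial account: foreign purchases of equities on the domestic stock exchange 501.4, new loans extended by domestic banks to foreign borrowers 565.9; capital account: debt forgiveness received from foreign official creditors 99.0.)

5143.6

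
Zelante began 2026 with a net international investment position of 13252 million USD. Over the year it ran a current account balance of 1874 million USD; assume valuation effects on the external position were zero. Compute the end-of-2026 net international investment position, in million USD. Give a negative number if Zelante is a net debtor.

15126

With no valuation effects, change in NIIP = current account = 1874
End-of-year NIIP = 13252 + 1874 = 15126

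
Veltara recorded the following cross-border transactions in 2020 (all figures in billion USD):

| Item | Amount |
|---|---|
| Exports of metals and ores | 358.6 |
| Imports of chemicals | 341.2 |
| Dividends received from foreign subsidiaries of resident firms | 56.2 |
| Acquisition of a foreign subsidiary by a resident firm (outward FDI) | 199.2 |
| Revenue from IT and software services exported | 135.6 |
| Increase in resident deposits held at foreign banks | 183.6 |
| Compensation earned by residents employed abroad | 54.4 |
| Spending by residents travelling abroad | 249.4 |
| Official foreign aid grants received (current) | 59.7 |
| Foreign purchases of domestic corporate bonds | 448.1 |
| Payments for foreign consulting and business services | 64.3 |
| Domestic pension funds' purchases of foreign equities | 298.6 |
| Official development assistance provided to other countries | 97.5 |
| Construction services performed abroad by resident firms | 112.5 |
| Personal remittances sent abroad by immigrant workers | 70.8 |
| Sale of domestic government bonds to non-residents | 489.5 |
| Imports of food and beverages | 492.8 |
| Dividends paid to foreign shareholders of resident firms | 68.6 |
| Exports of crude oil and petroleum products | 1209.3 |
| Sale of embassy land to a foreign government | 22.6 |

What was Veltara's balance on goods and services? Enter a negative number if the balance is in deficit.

668.3

Goods: -341.2 + 358.6 + 1209.3 - 492.8 = 733.9
Services: -64.3 + 135.6 + 112.5 - 249.4 = -65.6
Trade balance = 733.9 + (-65.6) = 668.3
(Excluded from the trade balance — primary income: dividends received from foreign subsidiaries of resident firms 56.2, compensation earned by residents employed abroad 54.4, dividends paid to foreign shareholders of resident firms 68.6; financial account: acquisition of a foreign subsidiary by a resident firm (outward FDI) 199.2, increase in resident deposits held at foreign banks 183.6, foreign purchases of domestic corporate bonds 448.1, domestic pension funds' purchases of foreign equities 298.6, sale of domestic government bonds to non-residents 489.5; secondary income: official foreign aid grants received (current) 59.7, official development assistance provided to other countries 97.5, personal remittances sent abroad by immigrant workers 70.8; capital account: sale of embassy land to a foreign government 22.6.)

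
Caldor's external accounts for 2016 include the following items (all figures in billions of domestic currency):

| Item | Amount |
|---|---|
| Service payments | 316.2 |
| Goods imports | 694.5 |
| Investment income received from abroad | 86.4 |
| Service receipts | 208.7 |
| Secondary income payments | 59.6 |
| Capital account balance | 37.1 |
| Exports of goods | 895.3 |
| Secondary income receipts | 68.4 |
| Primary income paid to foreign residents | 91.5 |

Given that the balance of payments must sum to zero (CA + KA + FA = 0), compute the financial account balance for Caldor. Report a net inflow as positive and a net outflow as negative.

Goods balance = 895.3 - 694.5 = 200.8
Services balance = 208.7 - 316.2 = -107.5
Trade balance (goods + services) = 200.8 + (-107.5) = 93.3
Net primary income = 86.4 - 91.5 = -5.1
Net secondary income = 68.4 - 59.6 = 8.8
Current account = 93.3 + (-5.1) + 8.8 = 97.0
Financial account = -(97.0 + 37.1) = -134.1

-134.1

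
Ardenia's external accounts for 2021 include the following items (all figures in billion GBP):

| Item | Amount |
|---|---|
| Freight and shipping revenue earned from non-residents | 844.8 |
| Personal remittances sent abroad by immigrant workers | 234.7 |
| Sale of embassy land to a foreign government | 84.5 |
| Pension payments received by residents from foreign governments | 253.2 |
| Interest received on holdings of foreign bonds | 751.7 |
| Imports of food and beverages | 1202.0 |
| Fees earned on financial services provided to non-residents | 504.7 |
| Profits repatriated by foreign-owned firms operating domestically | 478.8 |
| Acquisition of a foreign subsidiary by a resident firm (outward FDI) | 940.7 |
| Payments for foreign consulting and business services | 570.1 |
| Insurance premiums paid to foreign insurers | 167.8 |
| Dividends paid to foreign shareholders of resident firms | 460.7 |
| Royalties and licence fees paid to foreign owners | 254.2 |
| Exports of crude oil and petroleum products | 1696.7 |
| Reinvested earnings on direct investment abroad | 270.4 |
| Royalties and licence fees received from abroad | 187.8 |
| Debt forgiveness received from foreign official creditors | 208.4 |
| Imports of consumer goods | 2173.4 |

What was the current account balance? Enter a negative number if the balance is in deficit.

Goods: -2173.4 + 1696.7 - 1202.0 = -1678.7
Services: -167.8 - 254.2 + 504.7 + 844.8 + 187.8 - 570.1 = 545.2
Primary income: -478.8 + 751.7 + 270.4 - 460.7 = 82.6
Secondary income: -234.7 + 253.2 = 18.5
Current account = (-1678.7) + 545.2 + 82.6 + 18.5 = -1032.4
(Excluded from the current account — capital account: sale of embassy land to a foreign government 84.5, debt forgiveness received from foreign official creditors 208.4; financial account: acquisition of a foreign subsidiary by a resident firm (outward FDI) 940.7.)

-1032.4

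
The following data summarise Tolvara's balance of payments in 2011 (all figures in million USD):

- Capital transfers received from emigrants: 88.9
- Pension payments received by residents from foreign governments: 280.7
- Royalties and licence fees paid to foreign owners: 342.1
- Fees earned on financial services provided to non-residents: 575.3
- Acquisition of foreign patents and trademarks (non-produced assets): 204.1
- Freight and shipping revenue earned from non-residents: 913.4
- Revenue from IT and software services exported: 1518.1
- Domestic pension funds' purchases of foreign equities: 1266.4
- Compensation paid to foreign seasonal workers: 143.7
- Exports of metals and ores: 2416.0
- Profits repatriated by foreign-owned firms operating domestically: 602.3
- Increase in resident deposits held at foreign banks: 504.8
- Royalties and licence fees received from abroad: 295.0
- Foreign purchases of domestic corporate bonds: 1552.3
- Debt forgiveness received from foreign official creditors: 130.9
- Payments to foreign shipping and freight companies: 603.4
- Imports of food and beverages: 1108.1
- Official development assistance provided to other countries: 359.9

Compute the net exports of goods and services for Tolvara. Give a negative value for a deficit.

Goods: 2416.0 - 1108.1 = 1307.9
Services: -603.4 + 295.0 + 1518.1 - 342.1 + 575.3 + 913.4 = 2356.3
Trade balance = 1307.9 + 2356.3 = 3664.2
(Excluded from the trade balance — capital account: capital transfers received from emigrants 88.9, acquisition of foreign patents and trademarks (non-produced assets) 204.1, debt forgiveness received from foreign official creditors 130.9; secondary income: pension payments received by residents from foreign governments 280.7, official development assistance provided to other countries 359.9; financial account: domestic pension funds' purchases of foreign equities 1266.4, increase in resident deposits held at foreign banks 504.8, foreign purchases of domestic corporate bonds 1552.3; primary income: compensation paid to foreign seasonal workers 143.7, profits repatriated by foreign-owned firms operating domestically 602.3.)

3664.2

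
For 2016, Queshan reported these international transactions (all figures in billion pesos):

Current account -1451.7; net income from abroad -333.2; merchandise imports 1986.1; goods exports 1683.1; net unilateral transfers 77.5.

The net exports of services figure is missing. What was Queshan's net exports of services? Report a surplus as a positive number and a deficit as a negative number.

-893.0

Current account = goods balance + services balance + net primary income + net secondary income
Sum of the known components = -558.7
Net exports of services = CA - (known components) = -1451.7 - (-558.7) = -893.0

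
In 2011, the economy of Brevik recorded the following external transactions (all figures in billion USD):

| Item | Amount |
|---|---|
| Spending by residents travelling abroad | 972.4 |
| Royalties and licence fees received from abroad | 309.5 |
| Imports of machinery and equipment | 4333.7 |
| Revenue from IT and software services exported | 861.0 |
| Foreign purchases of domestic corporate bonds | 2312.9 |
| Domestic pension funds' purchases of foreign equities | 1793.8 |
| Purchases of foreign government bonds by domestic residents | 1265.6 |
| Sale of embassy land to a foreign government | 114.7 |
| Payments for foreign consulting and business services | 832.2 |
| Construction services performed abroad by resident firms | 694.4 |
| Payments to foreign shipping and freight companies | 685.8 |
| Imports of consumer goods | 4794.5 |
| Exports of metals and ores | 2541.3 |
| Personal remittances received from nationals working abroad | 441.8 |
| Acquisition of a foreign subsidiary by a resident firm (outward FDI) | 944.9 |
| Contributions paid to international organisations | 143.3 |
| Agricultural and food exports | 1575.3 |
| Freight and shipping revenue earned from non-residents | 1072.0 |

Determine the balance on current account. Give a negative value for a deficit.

Goods: 1575.3 - 4794.5 + 2541.3 - 4333.7 = -5011.6
Services: 861.0 - 972.4 + 1072.0 - 685.8 - 832.2 + 309.5 + 694.4 = 446.5
Secondary income: 441.8 - 143.3 = 298.5
Current account = (-5011.6) + 446.5 + 298.5 = -4266.6
(Excluded from the current account — financial account: foreign purchases of domestic corporate bonds 2312.9, domestic pension funds' purchases of foreign equities 1793.8, purchases of foreign government bonds by domestic residents 1265.6, acquisition of a foreign subsidiary by a resident firm (outward FDI) 944.9; capital account: sale of embassy land to a foreign government 114.7.)

-4266.6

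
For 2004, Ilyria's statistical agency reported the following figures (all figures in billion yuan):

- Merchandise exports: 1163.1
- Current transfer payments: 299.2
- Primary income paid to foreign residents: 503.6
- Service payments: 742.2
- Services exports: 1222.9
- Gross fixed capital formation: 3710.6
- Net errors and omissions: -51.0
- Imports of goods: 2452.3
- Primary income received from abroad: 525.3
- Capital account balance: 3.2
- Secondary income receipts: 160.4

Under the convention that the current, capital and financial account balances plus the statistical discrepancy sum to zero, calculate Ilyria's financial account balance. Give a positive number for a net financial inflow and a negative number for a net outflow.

973.4

Goods balance = 1163.1 - 2452.3 = -1289.2
Services balance = 1222.9 - 742.2 = 480.7
Trade balance (goods + services) = -1289.2 + 480.7 = -808.5
Net primary income = 525.3 - 503.6 = 21.7
Net secondary income = 160.4 - 299.2 = -138.8
Current account = -808.5 + 21.7 + (-138.8) = -925.6
Financial account = -(-925.6 + 3.2 + (-51.0)) = 973.4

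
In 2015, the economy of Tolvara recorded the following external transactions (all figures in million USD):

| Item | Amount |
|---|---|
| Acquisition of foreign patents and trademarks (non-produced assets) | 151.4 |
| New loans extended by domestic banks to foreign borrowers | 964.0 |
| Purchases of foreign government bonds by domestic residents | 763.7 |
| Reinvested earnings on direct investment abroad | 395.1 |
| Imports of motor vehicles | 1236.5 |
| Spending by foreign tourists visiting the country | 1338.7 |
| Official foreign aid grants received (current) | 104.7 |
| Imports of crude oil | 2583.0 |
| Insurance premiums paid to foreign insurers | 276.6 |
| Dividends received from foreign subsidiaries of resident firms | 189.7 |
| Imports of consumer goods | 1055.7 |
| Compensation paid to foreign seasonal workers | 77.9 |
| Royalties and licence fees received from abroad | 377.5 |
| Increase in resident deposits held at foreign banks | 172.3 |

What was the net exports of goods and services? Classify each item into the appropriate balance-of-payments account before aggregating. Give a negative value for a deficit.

-3435.6

Goods: -1236.5 - 1055.7 - 2583.0 = -4875.2
Services: 1338.7 + 377.5 - 276.6 = 1439.6
Trade balance = -4875.2 + 1439.6 = -3435.6
(Excluded from the trade balance — capital account: acquisition of foreign patents and trademarks (non-produced assets) 151.4; financial account: new loans extended by domestic banks to foreign borrowers 964.0, purchases of foreign government bonds by domestic residents 763.7, increase in resident deposits held at foreign banks 172.3; primary income: reinvested earnings on direct investment abroad 395.1, dividends received from foreign subsidiaries of resident firms 189.7, compensation paid to foreign seasonal workers 77.9; secondary income: official foreign aid grants received (current) 104.7.)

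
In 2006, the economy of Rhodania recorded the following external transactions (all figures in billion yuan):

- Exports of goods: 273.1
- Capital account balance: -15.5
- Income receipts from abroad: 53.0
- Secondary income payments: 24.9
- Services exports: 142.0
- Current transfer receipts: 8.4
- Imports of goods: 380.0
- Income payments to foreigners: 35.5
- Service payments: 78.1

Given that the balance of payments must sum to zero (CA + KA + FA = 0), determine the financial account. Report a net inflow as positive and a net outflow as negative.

Goods balance = 273.1 - 380.0 = -106.9
Services balance = 142.0 - 78.1 = 63.9
Trade balance (goods + services) = -106.9 + 63.9 = -43.0
Net primary income = 53.0 - 35.5 = 17.5
Net secondary income = 8.4 - 24.9 = -16.5
Current account = -43.0 + 17.5 + (-16.5) = -42.0
Financial account = -(-42.0 + (-15.5)) = 57.5

57.5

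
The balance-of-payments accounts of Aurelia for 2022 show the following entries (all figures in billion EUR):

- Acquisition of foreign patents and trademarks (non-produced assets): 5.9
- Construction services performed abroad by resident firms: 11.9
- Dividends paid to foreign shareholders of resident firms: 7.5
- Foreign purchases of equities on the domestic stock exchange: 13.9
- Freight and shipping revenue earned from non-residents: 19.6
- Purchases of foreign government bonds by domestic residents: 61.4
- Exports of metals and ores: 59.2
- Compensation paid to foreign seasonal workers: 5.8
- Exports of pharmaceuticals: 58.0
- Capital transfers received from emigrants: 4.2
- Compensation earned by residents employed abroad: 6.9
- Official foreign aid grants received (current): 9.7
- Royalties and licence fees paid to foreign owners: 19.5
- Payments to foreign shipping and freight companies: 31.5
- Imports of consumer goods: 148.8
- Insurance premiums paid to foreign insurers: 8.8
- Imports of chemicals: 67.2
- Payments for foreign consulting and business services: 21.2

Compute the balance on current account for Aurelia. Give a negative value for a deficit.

-145.0

Goods: -67.2 + 58.0 + 59.2 - 148.8 = -98.8
Services: -21.2 + 11.9 - 19.5 - 8.8 + 19.6 - 31.5 = -49.5
Primary income: -5.8 + 6.9 - 7.5 = -6.4
Secondary income: 9.7
Current account = (-98.8) + (-49.5) + (-6.4) + 9.7 = -145.0
(Excluded from the current account — capital account: acquisition of foreign patents and trademarks (non-produced assets) 5.9, capital transfers received from emigrants 4.2; financial account: foreign purchases of equities on the domestic stock exchange 13.9, purchases of foreign government bonds by domestic residents 61.4.)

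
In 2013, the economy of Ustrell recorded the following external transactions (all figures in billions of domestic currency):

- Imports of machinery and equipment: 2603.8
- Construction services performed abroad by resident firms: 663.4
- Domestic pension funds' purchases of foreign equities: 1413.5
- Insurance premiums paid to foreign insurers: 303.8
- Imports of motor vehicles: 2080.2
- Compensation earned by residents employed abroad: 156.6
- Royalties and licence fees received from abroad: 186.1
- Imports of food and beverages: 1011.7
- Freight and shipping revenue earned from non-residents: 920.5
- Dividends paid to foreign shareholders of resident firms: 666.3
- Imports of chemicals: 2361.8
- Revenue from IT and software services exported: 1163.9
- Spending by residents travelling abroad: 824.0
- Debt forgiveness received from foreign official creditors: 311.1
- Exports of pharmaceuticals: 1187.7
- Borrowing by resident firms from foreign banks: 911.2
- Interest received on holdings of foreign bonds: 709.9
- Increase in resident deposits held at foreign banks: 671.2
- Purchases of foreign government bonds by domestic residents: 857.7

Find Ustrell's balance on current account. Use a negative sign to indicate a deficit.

Goods: -1011.7 + 1187.7 - 2361.8 - 2080.2 - 2603.8 = -6869.8
Services: 920.5 + 1163.9 - 303.8 + 663.4 + 186.1 - 824.0 = 1806.1
Primary income: 709.9 - 666.3 + 156.6 = 200.2
Current account = (-6869.8) + 1806.1 + 200.2 = -4863.5
(Excluded from the current account — financial account: domestic pension funds' purchases of foreign equities 1413.5, borrowing by resident firms from foreign banks 911.2, increase in resident deposits held at foreign banks 671.2, purchases of foreign government bonds by domestic residents 857.7; capital account: debt forgiveness received from foreign official creditors 311.1.)

-4863.5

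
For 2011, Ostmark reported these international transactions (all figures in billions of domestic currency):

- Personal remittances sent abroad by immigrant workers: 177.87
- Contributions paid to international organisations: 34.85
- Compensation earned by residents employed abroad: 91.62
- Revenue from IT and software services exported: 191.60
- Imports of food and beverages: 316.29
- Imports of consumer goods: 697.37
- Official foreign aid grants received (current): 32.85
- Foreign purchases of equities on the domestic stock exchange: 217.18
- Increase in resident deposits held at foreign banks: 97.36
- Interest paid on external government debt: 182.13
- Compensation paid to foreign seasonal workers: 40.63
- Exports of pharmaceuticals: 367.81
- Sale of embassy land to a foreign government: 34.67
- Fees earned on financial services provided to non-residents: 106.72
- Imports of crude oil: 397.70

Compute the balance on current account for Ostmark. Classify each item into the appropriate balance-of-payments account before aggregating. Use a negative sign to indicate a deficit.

-1056.24

Goods: -316.29 - 397.70 - 697.37 + 367.81 = -1043.55
Services: 191.60 + 106.72 = 298.32
Primary income: -40.63 - 182.13 + 91.62 = -131.14
Secondary income: 32.85 - 34.85 - 177.87 = -179.87
Current account = (-1043.55) + 298.32 + (-131.14) + (-179.87) = -1056.24
(Excluded from the current account — financial account: foreign purchases of equities on the domestic stock exchange 217.18, increase in resident deposits held at foreign banks 97.36; capital account: sale of embassy land to a foreign government 34.67.)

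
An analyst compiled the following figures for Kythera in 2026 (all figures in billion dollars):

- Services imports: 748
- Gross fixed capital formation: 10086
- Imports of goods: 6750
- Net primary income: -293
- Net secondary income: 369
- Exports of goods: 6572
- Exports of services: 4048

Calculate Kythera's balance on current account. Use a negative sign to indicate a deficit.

Goods balance = 6572 - 6750 = -178
Services balance = 4048 - 748 = 3300
Trade balance (goods + services) = -178 + 3300 = 3122
Net primary income = -293
Net secondary income = 369
Current account = 3122 + (-293) + 369 = 3198

3198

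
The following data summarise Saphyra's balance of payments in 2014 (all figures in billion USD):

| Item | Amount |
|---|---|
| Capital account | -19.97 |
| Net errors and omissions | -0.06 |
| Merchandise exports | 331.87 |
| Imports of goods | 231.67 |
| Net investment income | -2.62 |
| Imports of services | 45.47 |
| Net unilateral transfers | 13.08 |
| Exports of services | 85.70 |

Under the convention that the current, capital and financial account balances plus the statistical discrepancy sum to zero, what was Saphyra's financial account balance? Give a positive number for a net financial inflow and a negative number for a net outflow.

Goods balance = 331.87 - 231.67 = 100.20
Services balance = 85.70 - 45.47 = 40.23
Trade balance (goods + services) = 100.20 + 40.23 = 140.43
Net primary income = -2.62
Net secondary income = 13.08
Current account = 140.43 + (-2.62) + 13.08 = 150.89
Financial account = -(150.89 + (-19.97) + (-0.06)) = -130.86

-130.86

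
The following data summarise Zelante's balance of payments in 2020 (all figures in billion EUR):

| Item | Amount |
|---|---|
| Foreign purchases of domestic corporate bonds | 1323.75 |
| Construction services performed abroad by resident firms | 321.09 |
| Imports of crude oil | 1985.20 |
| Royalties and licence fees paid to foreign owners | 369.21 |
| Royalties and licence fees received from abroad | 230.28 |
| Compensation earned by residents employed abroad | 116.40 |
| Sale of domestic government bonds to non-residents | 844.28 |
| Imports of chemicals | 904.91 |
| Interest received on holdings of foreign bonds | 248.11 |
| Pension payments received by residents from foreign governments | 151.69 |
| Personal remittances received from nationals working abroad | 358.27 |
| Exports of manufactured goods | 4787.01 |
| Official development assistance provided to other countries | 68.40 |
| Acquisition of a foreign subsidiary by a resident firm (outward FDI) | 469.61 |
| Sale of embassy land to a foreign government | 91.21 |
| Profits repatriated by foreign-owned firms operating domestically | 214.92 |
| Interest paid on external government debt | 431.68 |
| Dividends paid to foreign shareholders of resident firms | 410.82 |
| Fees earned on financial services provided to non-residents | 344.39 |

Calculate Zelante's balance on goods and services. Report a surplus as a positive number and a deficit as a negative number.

Goods: -904.91 - 1985.20 + 4787.01 = 1896.90
Services: 321.09 + 344.39 + 230.28 - 369.21 = 526.55
Trade balance = 1896.90 + 526.55 = 2423.45
(Excluded from the trade balance — financial account: foreign purchases of domestic corporate bonds 1323.75, sale of domestic government bonds to non-residents 844.28, acquisition of a foreign subsidiary by a resident firm (outward FDI) 469.61; primary income: compensation earned by residents employed abroad 116.40, interest received on holdings of foreign bonds 248.11, profits repatriated by foreign-owned firms operating domestically 214.92, interest paid on external government debt 431.68, dividends paid to foreign shareholders of resident firms 410.82; secondary income: pension payments received by residents from foreign governments 151.69, personal remittances received from nationals working abroad 358.27, official development assistance provided to other countries 68.40; capital account: sale of embassy land to a foreign government 91.21.)

2423.45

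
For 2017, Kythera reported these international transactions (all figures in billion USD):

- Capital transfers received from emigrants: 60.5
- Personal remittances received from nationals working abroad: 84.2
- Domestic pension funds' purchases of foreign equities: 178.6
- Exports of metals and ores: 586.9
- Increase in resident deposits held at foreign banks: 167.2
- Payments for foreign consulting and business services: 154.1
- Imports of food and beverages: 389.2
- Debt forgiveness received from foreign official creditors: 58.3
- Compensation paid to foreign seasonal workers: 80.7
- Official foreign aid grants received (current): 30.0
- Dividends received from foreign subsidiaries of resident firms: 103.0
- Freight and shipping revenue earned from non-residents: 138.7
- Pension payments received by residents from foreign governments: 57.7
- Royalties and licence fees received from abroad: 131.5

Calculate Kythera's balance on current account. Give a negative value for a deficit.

Goods: -389.2 + 586.9 = 197.7
Services: 131.5 + 138.7 - 154.1 = 116.1
Primary income: 103.0 - 80.7 = 22.3
Secondary income: 30.0 + 57.7 + 84.2 = 171.9
Current account = 197.7 + 116.1 + 22.3 + 171.9 = 508.0
(Excluded from the current account — capital account: capital transfers received from emigrants 60.5, debt forgiveness received from foreign official creditors 58.3; financial account: domestic pension funds' purchases of foreign equities 178.6, increase in resident deposits held at foreign banks 167.2.)

508.0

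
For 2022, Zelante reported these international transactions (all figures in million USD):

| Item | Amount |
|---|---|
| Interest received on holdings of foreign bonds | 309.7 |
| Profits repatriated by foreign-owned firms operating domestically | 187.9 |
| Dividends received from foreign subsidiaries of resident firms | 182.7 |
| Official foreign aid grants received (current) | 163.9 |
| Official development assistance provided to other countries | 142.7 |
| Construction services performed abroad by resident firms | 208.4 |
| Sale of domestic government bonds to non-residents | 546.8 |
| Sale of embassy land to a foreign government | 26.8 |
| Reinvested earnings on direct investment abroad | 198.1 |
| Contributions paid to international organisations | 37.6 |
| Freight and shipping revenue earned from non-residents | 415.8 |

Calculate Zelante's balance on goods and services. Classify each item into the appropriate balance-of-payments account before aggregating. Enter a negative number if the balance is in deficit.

Services: 415.8 + 208.4 = 624.2
Trade balance = 0.0 + 624.2 = 624.2
(Excluded from the trade balance — primary income: interest received on holdings of foreign bonds 309.7, profits repatriated by foreign-owned firms operating domestically 187.9, dividends received from foreign subsidiaries of resident firms 182.7, reinvested earnings on direct investment abroad 198.1; secondary income: official foreign aid grants received (current) 163.9, official development assistance provided to other countries 142.7, contributions paid to international organisations 37.6; financial account: sale of domestic government bonds to non-residents 546.8; capital account: sale of embassy land to a foreign government 26.8.)

624.2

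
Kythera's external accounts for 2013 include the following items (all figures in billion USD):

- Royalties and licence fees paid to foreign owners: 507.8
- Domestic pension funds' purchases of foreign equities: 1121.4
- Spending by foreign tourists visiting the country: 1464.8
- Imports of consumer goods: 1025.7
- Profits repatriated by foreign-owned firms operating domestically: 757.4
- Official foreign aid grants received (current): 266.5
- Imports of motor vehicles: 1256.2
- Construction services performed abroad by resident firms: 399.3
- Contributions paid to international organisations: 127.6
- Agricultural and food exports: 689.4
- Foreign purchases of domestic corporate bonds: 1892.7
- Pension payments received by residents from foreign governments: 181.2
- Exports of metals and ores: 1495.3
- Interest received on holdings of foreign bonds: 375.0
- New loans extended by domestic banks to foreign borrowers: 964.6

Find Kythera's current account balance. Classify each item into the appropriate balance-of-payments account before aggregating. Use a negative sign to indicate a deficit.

1196.8

Goods: 1495.3 - 1256.2 + 689.4 - 1025.7 = -97.2
Services: -507.8 + 399.3 + 1464.8 = 1356.3
Primary income: 375.0 - 757.4 = -382.4
Secondary income: -127.6 + 181.2 + 266.5 = 320.1
Current account = (-97.2) + 1356.3 + (-382.4) + 320.1 = 1196.8
(Excluded from the current account — financial account: domestic pension funds' purchases of foreign equities 1121.4, foreign purchases of domestic corporate bonds 1892.7, new loans extended by domestic banks to foreign borrowers 964.6.)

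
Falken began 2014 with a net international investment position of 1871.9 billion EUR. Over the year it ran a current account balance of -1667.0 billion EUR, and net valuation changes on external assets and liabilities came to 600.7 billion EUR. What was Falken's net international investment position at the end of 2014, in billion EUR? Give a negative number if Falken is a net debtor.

805.6

Change in NIIP = current account + net valuation change = -1667.0 + 600.7 = -1066.3
End-of-year NIIP = 1871.9 + (-1066.3) = 805.6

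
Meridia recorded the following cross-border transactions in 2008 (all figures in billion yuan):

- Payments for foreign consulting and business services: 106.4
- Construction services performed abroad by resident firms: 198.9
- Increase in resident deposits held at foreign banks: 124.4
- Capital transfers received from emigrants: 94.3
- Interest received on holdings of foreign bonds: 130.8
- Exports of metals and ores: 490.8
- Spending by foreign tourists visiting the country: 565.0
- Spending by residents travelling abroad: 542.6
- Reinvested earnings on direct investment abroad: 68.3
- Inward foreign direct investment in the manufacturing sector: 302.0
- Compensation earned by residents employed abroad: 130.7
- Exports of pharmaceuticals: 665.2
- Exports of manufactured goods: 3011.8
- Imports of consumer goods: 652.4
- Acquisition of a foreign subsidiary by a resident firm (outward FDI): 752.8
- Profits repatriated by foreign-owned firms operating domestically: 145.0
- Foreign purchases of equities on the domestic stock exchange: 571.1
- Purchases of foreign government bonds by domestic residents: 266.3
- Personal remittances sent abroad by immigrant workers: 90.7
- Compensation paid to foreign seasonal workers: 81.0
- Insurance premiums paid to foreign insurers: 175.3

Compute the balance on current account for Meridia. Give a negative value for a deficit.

Goods: 3011.8 + 490.8 - 652.4 + 665.2 = 3515.4
Services: -106.4 - 542.6 + 198.9 + 565.0 - 175.3 = -60.4
Primary income: 130.7 + 130.8 - 81.0 - 145.0 + 68.3 = 103.8
Secondary income: -90.7
Current account = 3515.4 + (-60.4) + 103.8 + (-90.7) = 3468.1
(Excluded from the current account — financial account: increase in resident deposits held at foreign banks 124.4, inward foreign direct investment in the manufacturing sector 302.0, acquisition of a foreign subsidiary by a resident firm (outward FDI) 752.8, foreign purchases of equities on the domestic stock exchange 571.1, purchases of foreign government bonds by domestic residents 266.3; capital account: capital transfers received from emigrants 94.3.)

3468.1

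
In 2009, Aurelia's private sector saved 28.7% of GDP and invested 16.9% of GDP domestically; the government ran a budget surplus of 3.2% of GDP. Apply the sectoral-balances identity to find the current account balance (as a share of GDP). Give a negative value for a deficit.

By the sectoral-balances identity, CA = (S_private - I) + (T - G).
Private balance = 28.7 - 16.9 = 11.8
Government balance (T - G) = 3.2
CA = 11.8 + 3.2 = 15.0

15.0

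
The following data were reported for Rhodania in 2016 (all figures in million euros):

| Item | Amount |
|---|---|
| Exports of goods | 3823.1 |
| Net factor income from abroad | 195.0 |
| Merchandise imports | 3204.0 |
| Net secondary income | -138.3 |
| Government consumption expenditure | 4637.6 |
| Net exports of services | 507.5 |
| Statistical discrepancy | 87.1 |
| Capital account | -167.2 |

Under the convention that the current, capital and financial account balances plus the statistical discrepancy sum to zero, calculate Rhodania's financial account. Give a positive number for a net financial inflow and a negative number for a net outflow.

-1103.2

Goods balance = 3823.1 - 3204.0 = 619.1
Services balance = 507.5
Trade balance (goods + services) = 619.1 + 507.5 = 1126.6
Net primary income = 195.0
Net secondary income = -138.3
Current account = 1126.6 + 195.0 + (-138.3) = 1183.3
Financial account = -(1183.3 + (-167.2) + 87.1) = -1103.2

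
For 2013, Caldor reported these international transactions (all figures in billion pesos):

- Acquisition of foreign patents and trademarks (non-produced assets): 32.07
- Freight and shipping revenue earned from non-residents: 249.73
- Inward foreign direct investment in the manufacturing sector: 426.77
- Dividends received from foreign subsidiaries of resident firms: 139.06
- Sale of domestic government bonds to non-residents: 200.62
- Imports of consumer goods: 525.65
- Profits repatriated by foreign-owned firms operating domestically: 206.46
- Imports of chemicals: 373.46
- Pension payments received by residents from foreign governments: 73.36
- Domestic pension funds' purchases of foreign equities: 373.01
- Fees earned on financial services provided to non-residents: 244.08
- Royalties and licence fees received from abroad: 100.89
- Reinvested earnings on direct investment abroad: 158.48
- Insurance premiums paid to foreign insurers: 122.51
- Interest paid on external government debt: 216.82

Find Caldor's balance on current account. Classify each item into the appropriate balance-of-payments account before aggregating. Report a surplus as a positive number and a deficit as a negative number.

Goods: -373.46 - 525.65 = -899.11
Services: 244.08 + 249.73 - 122.51 + 100.89 = 472.19
Primary income: -216.82 + 158.48 - 206.46 + 139.06 = -125.74
Secondary income: 73.36
Current account = (-899.11) + 472.19 + (-125.74) + 73.36 = -479.30
(Excluded from the current account — capital account: acquisition of foreign patents and trademarks (non-produced assets) 32.07; financial account: inward foreign direct investment in the manufacturing sector 426.77, sale of domestic government bonds to non-residents 200.62, domestic pension funds' purchases of foreign equities 373.01.)

-479.30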